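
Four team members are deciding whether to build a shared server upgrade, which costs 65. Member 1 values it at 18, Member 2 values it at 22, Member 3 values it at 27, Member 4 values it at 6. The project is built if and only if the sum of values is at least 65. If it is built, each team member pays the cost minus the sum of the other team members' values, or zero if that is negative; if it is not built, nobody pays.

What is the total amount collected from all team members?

43

Total value 73 ≥ cost 65, so it is built.
Member 1: others sum to 55; max(0, 65 - 55) = 10.
Member 2: others sum to 51; max(0, 65 - 51) = 14.
Member 3: others sum to 46; max(0, 65 - 46) = 19.
Member 4: others sum to 67; max(0, 65 - 67) = 0.
Total collected = 10 + 14 + 19 + 0 = 43.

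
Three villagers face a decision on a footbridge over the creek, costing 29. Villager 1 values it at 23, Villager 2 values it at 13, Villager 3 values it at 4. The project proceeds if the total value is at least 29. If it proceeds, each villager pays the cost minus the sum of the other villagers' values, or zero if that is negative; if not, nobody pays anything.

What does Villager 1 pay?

12

Total value 40 ≥ cost 29, so the project is built.
The other villagers' values sum to 17.
Cost minus that sum is 29 - 17 = 12.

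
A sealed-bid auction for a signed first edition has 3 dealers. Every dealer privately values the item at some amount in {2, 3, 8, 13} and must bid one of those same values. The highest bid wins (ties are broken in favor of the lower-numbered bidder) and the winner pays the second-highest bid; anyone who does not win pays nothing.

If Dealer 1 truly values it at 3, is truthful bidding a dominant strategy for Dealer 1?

Check each profile of the others' bids and compare truth against every alternative bid.
Others bid (2, 2): truth gives 1, best alternative gives 1.
Others bid (2, 3): truth gives 0, best alternative gives 0.
Others bid (2, 8): truth gives 0, best alternative gives 0.
Others bid (2, 13): truth gives 0, best alternative gives 0.
Others bid (3, 2): truth gives 0, best alternative gives 0.
Others bid (3, 3): truth gives 0, best alternative gives 0.
(Remaining 10 profiles checked similarly; truth is weakly best in each.)
In every case the truthful bid is at least as good as any alternative, so it is a dominant strategy.

Yes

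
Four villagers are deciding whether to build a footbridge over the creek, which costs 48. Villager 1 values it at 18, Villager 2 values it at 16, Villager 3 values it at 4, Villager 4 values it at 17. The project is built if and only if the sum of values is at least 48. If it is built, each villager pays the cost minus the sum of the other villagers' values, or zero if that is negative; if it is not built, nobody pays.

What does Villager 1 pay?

Total value 55 ≥ cost 48, so the project is built.
The other villagers' values sum to 37.
Cost minus that sum is 48 - 37 = 11.

11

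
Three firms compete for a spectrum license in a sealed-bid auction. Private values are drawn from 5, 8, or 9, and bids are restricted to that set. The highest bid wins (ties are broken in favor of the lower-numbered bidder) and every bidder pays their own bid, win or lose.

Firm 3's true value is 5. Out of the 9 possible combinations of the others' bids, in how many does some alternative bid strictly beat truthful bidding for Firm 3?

4

Others bid (5, 5): truth gives -5; bid 8 gives -3 > -5. Violating.
Others bid (5, 8): truth gives -5; bid 9 gives -4 > -5. Violating.
Others bid (8, 5): truth gives -5; bid 9 gives -4 > -5. Violating.
Others bid (8, 8): truth gives -5; bid 9 gives -4 > -5. Violating.
Others bid (5, 9): truth gives -5; no alternative beats it.
Others bid (8, 9): truth gives -5; no alternative beats it.
(Checking all 9 profiles: 4 have a profitable deviation, 5 do not.)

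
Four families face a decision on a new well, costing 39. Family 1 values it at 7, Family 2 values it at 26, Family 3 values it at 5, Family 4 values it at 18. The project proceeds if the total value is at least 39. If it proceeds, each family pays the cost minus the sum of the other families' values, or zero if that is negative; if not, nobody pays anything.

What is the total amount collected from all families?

Total value 56 ≥ cost 39, so it is built.
Family 1: others sum to 49; max(0, 39 - 49) = 0.
Family 2: others sum to 30; max(0, 39 - 30) = 9.
Family 3: others sum to 51; max(0, 39 - 51) = 0.
Family 4: others sum to 38; max(0, 39 - 38) = 1.
Total collected = 0 + 9 + 0 + 1 = 10.

10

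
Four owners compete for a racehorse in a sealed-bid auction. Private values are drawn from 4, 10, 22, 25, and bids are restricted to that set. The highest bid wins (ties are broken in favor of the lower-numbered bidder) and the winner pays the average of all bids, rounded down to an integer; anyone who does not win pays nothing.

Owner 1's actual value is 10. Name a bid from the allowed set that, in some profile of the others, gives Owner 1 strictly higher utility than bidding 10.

Suppose Owner 2 bids 4, Owner 3 bids 4 and Owner 4 bids 4.
Bid 10: wins, pays 5, utility 10 - 5 = 5.
Bid 4: wins, pays 4, utility 10 - 4 = 6.
So bidding 4 beats truth here (6 > 5).

4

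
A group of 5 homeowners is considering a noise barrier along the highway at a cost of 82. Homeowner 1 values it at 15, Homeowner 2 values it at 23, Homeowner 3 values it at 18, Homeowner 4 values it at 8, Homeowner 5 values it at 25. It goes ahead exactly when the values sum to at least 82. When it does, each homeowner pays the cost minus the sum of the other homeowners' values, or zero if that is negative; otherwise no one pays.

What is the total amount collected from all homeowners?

Total value 89 ≥ cost 82, so it is built.
Homeowner 1: others sum to 74; max(0, 82 - 74) = 8.
Homeowner 2: others sum to 66; max(0, 82 - 66) = 16.
Homeowner 3: others sum to 71; max(0, 82 - 71) = 11.
Homeowner 4: others sum to 81; max(0, 82 - 81) = 1.
Homeowner 5: others sum to 64; max(0, 82 - 64) = 18.
Total collected = 8 + 16 + 11 + 1 + 18 = 54.

54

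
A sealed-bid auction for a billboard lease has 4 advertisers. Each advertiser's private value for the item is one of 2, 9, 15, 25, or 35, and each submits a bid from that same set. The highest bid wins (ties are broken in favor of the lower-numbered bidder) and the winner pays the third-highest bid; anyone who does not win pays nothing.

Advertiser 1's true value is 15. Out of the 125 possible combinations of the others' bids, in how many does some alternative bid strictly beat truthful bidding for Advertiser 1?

Others bid (2, 2, 25): truth gives 0; bid 25 gives 13 > 0. Violating.
Others bid (2, 2, 35): truth gives 0; bid 35 gives 13 > 0. Violating.
Others bid (2, 9, 25): truth gives 0; bid 25 gives 6 > 0. Violating.
Others bid (2, 9, 35): truth gives 0; bid 35 gives 6 > 0. Violating.
Others bid (2, 2, 2): truth gives 13; no alternative beats it.
Others bid (2, 2, 9): truth gives 13; no alternative beats it.
(Checking all 125 profiles: 24 have a profitable deviation, 101 do not.)

24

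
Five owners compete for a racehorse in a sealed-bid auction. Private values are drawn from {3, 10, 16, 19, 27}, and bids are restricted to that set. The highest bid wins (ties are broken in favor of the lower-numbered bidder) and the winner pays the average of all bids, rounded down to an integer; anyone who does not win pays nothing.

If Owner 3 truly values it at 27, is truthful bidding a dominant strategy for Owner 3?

No

Consider the case where Owner 1 bids 3, Owner 2 bids 3, Owner 4 bids 3 and Owner 5 bids 3.
Truthful bid 27: wins, pays 7, utility 27 - 7 = 20.
Bid 10 instead: wins, pays 4, utility 27 - 4 = 23.
Since 23 > 20, bidding 10 is strictly better here, so truthful bidding is not dominant.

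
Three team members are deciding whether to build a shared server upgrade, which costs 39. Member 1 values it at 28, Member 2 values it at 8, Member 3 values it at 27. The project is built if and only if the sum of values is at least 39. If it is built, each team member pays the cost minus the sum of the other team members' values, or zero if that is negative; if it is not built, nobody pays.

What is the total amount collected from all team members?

Total value 63 ≥ cost 39, so it is built.
Member 1: others sum to 35; max(0, 39 - 35) = 4.
Member 2: others sum to 55; max(0, 39 - 55) = 0.
Member 3: others sum to 36; max(0, 39 - 36) = 3.
Total collected = 4 + 0 + 3 = 7.

7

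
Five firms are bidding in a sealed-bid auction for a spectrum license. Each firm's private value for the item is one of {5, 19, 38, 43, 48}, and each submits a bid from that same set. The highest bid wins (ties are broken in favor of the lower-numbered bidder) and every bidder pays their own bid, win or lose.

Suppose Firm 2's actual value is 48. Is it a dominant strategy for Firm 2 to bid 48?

Consider the case where Firm 1 bids 5, Firm 3 bids 5, Firm 4 bids 5 and Firm 5 bids 5.
Truthful bid 48: wins, pays 48, utility 48 - 48 = 0.
Bid 19 instead: wins, pays 19, utility 48 - 19 = 29.
Since 29 > 0, bidding 19 is strictly better here, so truthful bidding is not dominant.

No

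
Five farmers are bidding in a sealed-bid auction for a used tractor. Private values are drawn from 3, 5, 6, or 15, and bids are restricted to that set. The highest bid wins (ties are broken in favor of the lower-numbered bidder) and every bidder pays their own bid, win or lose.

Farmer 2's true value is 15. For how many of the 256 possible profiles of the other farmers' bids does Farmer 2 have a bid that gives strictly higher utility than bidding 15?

Others bid (3, 3, 3, 3): truth gives 0; bid 5 gives 10 > 0. Violating.
Others bid (3, 3, 3, 5): truth gives 0; bid 5 gives 10 > 0. Violating.
Others bid (3, 3, 3, 6): truth gives 0; bid 6 gives 9 > 0. Violating.
Others bid (3, 3, 5, 3): truth gives 0; bid 5 gives 10 > 0. Violating.
Others bid (3, 3, 3, 15): truth gives 0; no alternative beats it.
Others bid (3, 3, 5, 15): truth gives 0; no alternative beats it.
(Checking all 256 profiles: 118 have a profitable deviation, 138 do not.)

118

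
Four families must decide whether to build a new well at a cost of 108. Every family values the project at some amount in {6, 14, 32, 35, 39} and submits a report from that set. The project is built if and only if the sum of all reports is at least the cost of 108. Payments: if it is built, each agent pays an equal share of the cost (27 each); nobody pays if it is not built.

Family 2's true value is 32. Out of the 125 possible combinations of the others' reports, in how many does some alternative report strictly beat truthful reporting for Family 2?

Others report (6, 32, 32): truth gives 0; report 39 gives 5 > 0. Violating.
Others report (6, 32, 35): truth gives 0; report 35 gives 5 > 0. Violating.
Others report (6, 35, 32): truth gives 0; report 35 gives 5 > 0. Violating.
Others report (32, 6, 32): truth gives 0; report 39 gives 5 > 0. Violating.
Others report (6, 6, 6): truth gives 0; no alternative beats it.
Others report (6, 6, 14): truth gives 0; no alternative beats it.
(Checking all 125 profiles: 9 have a profitable deviation, 116 do not.)

9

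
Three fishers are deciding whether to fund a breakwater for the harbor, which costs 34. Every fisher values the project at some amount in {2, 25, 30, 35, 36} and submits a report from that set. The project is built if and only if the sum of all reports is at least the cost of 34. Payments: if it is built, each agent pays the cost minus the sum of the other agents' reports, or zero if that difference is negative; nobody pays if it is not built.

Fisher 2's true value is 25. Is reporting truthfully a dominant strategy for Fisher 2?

Check each profile of the others' reports and compare truth against every alternative report.
Others report (2, 35): truth gives 25, best alternative gives 25.
Others report (2, 36): truth gives 25, best alternative gives 25.
Others report (25, 25): truth gives 25, best alternative gives 25.
Others report (25, 30): truth gives 25, best alternative gives 25.
Others report (25, 35): truth gives 25, best alternative gives 25.
Others report (25, 36): truth gives 25, best alternative gives 25.
(Remaining 19 profiles checked similarly; truth is weakly best in each.)
In every case the truthful report is at least as good as any alternative, so it is a dominant strategy.

Yes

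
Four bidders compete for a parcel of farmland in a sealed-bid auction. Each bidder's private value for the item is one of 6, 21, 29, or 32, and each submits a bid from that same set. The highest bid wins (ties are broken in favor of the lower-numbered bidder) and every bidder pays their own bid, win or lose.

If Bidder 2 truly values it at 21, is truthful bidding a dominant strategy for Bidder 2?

No

Consider the case where Bidder 1 bids 6, Bidder 3 bids 6 and Bidder 4 bids 29.
Truthful bid 21: loses but pays 21, utility -21.
Bid 6 instead: loses but pays 6, utility -6.
Since -6 > -21, bidding 6 is strictly better here, so truthful bidding is not dominant.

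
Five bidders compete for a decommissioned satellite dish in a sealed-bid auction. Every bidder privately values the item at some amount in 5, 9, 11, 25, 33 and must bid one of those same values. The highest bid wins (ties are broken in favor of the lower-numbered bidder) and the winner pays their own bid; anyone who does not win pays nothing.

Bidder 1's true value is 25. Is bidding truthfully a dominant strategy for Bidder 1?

No

Consider the case where Bidder 2 bids 5, Bidder 3 bids 5, Bidder 4 bids 5 and Bidder 5 bids 5.
Truthful bid 25: wins, pays 25, utility 25 - 25 = 0.
Bid 5 instead: wins, pays 5, utility 25 - 5 = 20.
Since 20 > 0, bidding 5 is strictly better here, so truthful bidding is not dominant.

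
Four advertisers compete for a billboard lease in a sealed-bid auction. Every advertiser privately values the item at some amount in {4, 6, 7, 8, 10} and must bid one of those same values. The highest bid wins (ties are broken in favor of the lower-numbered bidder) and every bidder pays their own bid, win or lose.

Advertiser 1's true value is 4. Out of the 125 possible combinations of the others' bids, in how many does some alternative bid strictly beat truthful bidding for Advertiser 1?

26

Others bid (4, 4, 6): truth gives -4; bid 6 gives -2 > -4. Violating.
Others bid (4, 4, 7): truth gives -4; bid 7 gives -3 > -4. Violating.
Others bid (4, 6, 4): truth gives -4; bid 6 gives -2 > -4. Violating.
Others bid (4, 6, 6): truth gives -4; bid 6 gives -2 > -4. Violating.
Others bid (4, 4, 4): truth gives 0; no alternative beats it.
Others bid (4, 4, 8): truth gives -4; no alternative beats it.
(Checking all 125 profiles: 26 have a profitable deviation, 99 do not.)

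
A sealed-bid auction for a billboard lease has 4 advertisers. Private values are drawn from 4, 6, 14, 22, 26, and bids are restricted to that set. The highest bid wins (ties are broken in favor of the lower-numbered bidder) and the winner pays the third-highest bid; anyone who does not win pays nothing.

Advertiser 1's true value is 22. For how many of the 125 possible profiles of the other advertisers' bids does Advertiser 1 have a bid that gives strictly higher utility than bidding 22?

27

Others bid (4, 4, 26): truth gives 0; bid 26 gives 18 > 0. Violating.
Others bid (4, 6, 26): truth gives 0; bid 26 gives 16 > 0. Violating.
Others bid (4, 14, 26): truth gives 0; bid 26 gives 8 > 0. Violating.
Others bid (4, 26, 4): truth gives 0; bid 26 gives 18 > 0. Violating.
Others bid (4, 4, 4): truth gives 18; no alternative beats it.
Others bid (4, 4, 6): truth gives 18; no alternative beats it.
(Checking all 125 profiles: 27 have a profitable deviation, 98 do not.)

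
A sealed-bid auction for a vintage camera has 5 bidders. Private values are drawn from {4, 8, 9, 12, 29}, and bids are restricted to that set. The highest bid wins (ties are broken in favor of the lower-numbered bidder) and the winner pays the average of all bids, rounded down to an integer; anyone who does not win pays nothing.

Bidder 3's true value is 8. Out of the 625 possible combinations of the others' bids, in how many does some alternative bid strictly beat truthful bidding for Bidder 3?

Others bid (4, 4, 4, 9): truth gives 0; bid 9 gives 2 > 0. Violating.
Others bid (4, 4, 4, 12): truth gives 0; bid 12 gives 1 > 0. Violating.
Others bid (4, 4, 8, 9): truth gives 0; bid 9 gives 2 > 0. Violating.
Others bid (4, 4, 9, 4): truth gives 0; bid 9 gives 2 > 0. Violating.
Others bid (4, 4, 4, 4): truth gives 4; no alternative beats it.
Others bid (4, 4, 4, 8): truth gives 3; no alternative beats it.
(Checking all 625 profiles: 43 have a profitable deviation, 582 do not.)

43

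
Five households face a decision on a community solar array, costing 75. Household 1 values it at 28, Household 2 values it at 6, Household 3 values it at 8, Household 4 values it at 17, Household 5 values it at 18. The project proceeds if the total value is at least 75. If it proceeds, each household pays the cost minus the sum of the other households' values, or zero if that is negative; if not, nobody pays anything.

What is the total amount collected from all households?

67

Total value 77 ≥ cost 75, so it is built.
Household 1: others sum to 49; max(0, 75 - 49) = 26.
Household 2: others sum to 71; max(0, 75 - 71) = 4.
Household 3: others sum to 69; max(0, 75 - 69) = 6.
Household 4: others sum to 60; max(0, 75 - 60) = 15.
Household 5: others sum to 59; max(0, 75 - 59) = 16.
Total collected = 26 + 4 + 6 + 15 + 16 = 67.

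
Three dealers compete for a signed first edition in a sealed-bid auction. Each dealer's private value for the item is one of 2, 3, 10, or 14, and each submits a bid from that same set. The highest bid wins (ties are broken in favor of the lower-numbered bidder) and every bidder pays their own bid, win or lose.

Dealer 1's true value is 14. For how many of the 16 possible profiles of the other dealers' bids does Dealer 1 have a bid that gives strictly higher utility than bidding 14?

Others bid (2, 2): truth gives 0; bid 2 gives 12 > 0. Violating.
Others bid (2, 3): truth gives 0; bid 3 gives 11 > 0. Violating.
Others bid (2, 10): truth gives 0; bid 10 gives 4 > 0. Violating.
Others bid (3, 2): truth gives 0; bid 3 gives 11 > 0. Violating.
Others bid (2, 14): truth gives 0; no alternative beats it.
Others bid (3, 14): truth gives 0; no alternative beats it.
(Checking all 16 profiles: 9 have a profitable deviation, 7 do not.)

9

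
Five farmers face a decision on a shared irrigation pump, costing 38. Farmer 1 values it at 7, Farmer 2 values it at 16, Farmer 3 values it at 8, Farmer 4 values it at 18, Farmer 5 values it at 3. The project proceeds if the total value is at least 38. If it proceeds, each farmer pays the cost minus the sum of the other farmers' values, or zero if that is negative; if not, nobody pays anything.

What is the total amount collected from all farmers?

6

Total value 52 ≥ cost 38, so it is built.
Farmer 1: others sum to 45; max(0, 38 - 45) = 0.
Farmer 2: others sum to 36; max(0, 38 - 36) = 2.
Farmer 3: others sum to 44; max(0, 38 - 44) = 0.
Farmer 4: others sum to 34; max(0, 38 - 34) = 4.
Farmer 5: others sum to 49; max(0, 38 - 49) = 0.
Total collected = 0 + 2 + 0 + 4 + 0 = 6.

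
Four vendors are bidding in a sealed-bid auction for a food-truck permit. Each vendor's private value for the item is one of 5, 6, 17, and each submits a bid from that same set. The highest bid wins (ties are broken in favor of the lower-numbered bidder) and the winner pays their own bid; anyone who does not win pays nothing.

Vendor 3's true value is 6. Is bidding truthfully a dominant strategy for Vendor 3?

Yes

Check each profile of the others' bids and compare truth against every alternative bid.
Others bid (5, 5, 5): truth gives 0, best alternative gives 0.
Others bid (5, 5, 6): truth gives 0, best alternative gives 0.
Others bid (5, 5, 17): truth gives 0, best alternative gives 0.
Others bid (5, 6, 5): truth gives 0, best alternative gives 0.
Others bid (5, 6, 6): truth gives 0, best alternative gives 0.
Others bid (5, 6, 17): truth gives 0, best alternative gives 0.
(Remaining 21 profiles checked similarly; truth is weakly best in each.)
In every case the truthful bid is at least as good as any alternative, so it is a dominant strategy.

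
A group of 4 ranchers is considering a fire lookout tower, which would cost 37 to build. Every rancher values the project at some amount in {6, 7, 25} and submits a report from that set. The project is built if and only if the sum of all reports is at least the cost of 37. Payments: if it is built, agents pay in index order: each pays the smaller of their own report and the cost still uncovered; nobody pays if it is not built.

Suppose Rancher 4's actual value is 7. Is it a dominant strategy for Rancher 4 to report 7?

Check each profile of the others' reports and compare truth against every alternative report.
Others report (6, 6, 25): truth gives 7, best alternative gives 7.
Others report (6, 7, 25): truth gives 7, best alternative gives 7.
Others report (6, 25, 6): truth gives 7, best alternative gives 7.
Others report (6, 25, 7): truth gives 7, best alternative gives 7.
Others report (6, 25, 25): truth gives 7, best alternative gives 7.
Others report (7, 6, 25): truth gives 7, best alternative gives 7.
(Remaining 21 profiles checked similarly; truth is weakly best in each.)
In every case the truthful report is at least as good as any alternative, so it is a dominant strategy.

Yes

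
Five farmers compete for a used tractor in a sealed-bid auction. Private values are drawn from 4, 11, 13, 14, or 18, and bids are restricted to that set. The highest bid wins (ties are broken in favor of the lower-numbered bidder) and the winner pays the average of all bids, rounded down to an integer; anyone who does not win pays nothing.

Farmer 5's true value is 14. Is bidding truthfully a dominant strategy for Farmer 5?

Consider the case where Farmer 1 bids 4, Farmer 2 bids 4, Farmer 3 bids 4 and Farmer 4 bids 4.
Truthful bid 14: wins, pays 6, utility 14 - 6 = 8.
Bid 11 instead: wins, pays 5, utility 14 - 5 = 9.
Since 9 > 8, bidding 11 is strictly better here, so truthful bidding is not dominant.

No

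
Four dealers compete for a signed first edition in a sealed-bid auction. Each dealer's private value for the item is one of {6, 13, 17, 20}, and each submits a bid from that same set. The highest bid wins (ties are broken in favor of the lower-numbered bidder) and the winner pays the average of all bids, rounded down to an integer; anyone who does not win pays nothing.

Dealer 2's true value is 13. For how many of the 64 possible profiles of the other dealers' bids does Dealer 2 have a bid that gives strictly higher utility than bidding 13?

Others bid (6, 6, 17): truth gives 0; bid 17 gives 2 > 0. Violating.
Others bid (6, 17, 6): truth gives 0; bid 17 gives 2 > 0. Violating.
Others bid (13, 6, 6): truth gives 0; bid 17 gives 3 > 0. Violating.
Others bid (13, 6, 13): truth gives 0; bid 17 gives 1 > 0. Violating.
Others bid (6, 6, 6): truth gives 6; no alternative beats it.
Others bid (6, 6, 13): truth gives 4; no alternative beats it.
(Checking all 64 profiles: 6 have a profitable deviation, 58 do not.)

6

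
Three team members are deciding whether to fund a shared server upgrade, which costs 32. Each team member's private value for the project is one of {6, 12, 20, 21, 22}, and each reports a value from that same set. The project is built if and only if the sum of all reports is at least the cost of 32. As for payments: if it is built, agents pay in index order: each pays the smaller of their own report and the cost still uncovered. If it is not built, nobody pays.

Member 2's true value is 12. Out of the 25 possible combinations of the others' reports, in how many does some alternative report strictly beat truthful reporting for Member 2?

Others report (6, 20): truth gives 0; report 6 gives 6 > 0. Violating.
Others report (6, 21): truth gives 0; report 6 gives 6 > 0. Violating.
Others report (6, 22): truth gives 0; report 6 gives 6 > 0. Violating.
Others report (12, 20): truth gives 0; report 6 gives 6 > 0. Violating.
Others report (6, 6): truth gives 0; no alternative beats it.
Others report (6, 12): truth gives 0; no alternative beats it.
(Checking all 25 profiles: 21 have a profitable deviation, 4 do not.)

21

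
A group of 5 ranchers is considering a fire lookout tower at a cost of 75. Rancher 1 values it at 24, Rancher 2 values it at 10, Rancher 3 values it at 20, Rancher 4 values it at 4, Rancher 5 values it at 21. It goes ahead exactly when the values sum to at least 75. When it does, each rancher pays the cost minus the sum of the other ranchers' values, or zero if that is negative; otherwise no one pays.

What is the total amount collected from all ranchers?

59

Total value 79 ≥ cost 75, so it is built.
Rancher 1: others sum to 55; max(0, 75 - 55) = 20.
Rancher 2: others sum to 69; max(0, 75 - 69) = 6.
Rancher 3: others sum to 59; max(0, 75 - 59) = 16.
Rancher 4: others sum to 75; max(0, 75 - 75) = 0.
Rancher 5: others sum to 58; max(0, 75 - 58) = 17.
Total collected = 20 + 6 + 16 + 0 + 17 = 59.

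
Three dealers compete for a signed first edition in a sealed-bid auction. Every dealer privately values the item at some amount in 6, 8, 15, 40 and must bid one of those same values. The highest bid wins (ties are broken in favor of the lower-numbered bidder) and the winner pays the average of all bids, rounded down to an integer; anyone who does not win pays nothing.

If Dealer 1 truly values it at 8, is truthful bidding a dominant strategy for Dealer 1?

Yes

Check each profile of the others' bids and compare truth against every alternative bid.
Others bid (6, 8): truth gives 1, best alternative gives 0.
Others bid (8, 6): truth gives 1, best alternative gives 0.
Others bid (6, 6): truth gives 2, best alternative gives 2.
Others bid (6, 15): truth gives 0, best alternative gives 0.
Others bid (6, 40): truth gives 0, best alternative gives 0.
Others bid (8, 8): truth gives 0, best alternative gives 0.
(Remaining 10 profiles checked similarly; truth is weakly best in each.)
In every case the truthful bid is at least as good as any alternative, so it is a dominant strategy.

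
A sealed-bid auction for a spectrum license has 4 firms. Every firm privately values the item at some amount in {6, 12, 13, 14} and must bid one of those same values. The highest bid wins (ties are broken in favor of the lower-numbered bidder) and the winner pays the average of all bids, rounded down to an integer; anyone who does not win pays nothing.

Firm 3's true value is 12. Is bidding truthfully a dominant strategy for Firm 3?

No

Consider the case where Firm 1 bids 6, Firm 2 bids 6 and Firm 4 bids 13.
Truthful bid 12: loses, pays 0, utility 0.
Bid 13 instead: wins, pays 9, utility 12 - 9 = 3.
Since 3 > 0, bidding 13 is strictly better here, so truthful bidding is not dominant.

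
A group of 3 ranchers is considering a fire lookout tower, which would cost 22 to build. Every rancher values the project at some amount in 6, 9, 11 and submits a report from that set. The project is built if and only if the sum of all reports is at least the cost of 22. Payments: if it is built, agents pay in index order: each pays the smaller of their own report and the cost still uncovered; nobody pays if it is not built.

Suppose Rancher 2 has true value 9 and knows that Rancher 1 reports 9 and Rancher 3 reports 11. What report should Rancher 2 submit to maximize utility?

Report 6: project built, pays 6, utility 9 - 6 = 3.
Report 9: project built, pays 9, utility 9 - 9 = 0.
Report 11: project built, pays 11, utility 9 - 11 = -2.
The best choice is 6 with utility 3.

6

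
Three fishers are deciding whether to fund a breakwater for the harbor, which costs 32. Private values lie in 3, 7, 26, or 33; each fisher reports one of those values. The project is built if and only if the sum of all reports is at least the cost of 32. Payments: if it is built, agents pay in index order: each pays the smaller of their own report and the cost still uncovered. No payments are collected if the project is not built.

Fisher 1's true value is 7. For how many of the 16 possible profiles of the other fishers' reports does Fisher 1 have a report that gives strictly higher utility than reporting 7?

12

Others report (3, 26): truth gives 0; report 3 gives 4 > 0. Violating.
Others report (3, 33): truth gives 0; report 3 gives 4 > 0. Violating.
Others report (7, 26): truth gives 0; report 3 gives 4 > 0. Violating.
Others report (7, 33): truth gives 0; report 3 gives 4 > 0. Violating.
Others report (3, 3): truth gives 0; no alternative beats it.
Others report (3, 7): truth gives 0; no alternative beats it.
(Checking all 16 profiles: 12 have a profitable deviation, 4 do not.)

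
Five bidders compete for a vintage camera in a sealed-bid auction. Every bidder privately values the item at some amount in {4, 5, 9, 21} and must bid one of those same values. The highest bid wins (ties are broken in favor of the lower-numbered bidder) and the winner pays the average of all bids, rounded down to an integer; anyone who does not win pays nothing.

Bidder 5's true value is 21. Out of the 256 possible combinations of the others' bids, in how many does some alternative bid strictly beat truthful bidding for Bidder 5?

16

Others bid (4, 4, 4, 4): truth gives 14; bid 5 gives 17 > 14. Violating.
Others bid (4, 4, 4, 5): truth gives 14; bid 9 gives 16 > 14. Violating.
Others bid (4, 4, 5, 4): truth gives 14; bid 9 gives 16 > 14. Violating.
Others bid (4, 4, 5, 5): truth gives 14; bid 9 gives 16 > 14. Violating.
Others bid (4, 4, 4, 9): truth gives 13; no alternative beats it.
Others bid (4, 4, 4, 21): truth gives 0; no alternative beats it.
(Checking all 256 profiles: 16 have a profitable deviation, 240 do not.)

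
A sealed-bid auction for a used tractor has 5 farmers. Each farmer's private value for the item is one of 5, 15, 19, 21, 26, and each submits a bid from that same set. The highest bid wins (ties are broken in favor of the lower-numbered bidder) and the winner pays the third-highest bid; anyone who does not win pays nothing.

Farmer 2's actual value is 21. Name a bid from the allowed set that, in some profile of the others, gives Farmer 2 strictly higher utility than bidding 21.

26

Suppose Farmer 1 bids 5, Farmer 3 bids 5, Farmer 4 bids 5 and Farmer 5 bids 26.
Bid 21: loses, pays 0, utility 0.
Bid 26: wins, pays 5, utility 21 - 5 = 16.
So bidding 26 beats truth here (16 > 0).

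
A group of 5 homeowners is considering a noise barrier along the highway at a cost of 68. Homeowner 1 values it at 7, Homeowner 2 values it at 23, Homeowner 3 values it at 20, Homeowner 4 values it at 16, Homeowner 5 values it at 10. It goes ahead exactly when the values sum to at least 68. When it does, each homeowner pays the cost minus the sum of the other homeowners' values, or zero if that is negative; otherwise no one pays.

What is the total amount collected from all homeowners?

37

Total value 76 ≥ cost 68, so it is built.
Homeowner 1: others sum to 69; max(0, 68 - 69) = 0.
Homeowner 2: others sum to 53; max(0, 68 - 53) = 15.
Homeowner 3: others sum to 56; max(0, 68 - 56) = 12.
Homeowner 4: others sum to 60; max(0, 68 - 60) = 8.
Homeowner 5: others sum to 66; max(0, 68 - 66) = 2.
Total collected = 0 + 15 + 12 + 8 + 2 = 37.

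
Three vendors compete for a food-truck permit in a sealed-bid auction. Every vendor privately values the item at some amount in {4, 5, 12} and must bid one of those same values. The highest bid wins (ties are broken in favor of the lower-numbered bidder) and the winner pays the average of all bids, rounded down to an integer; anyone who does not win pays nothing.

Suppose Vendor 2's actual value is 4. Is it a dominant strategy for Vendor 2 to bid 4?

Yes

Check each profile of the others' bids and compare truth against every alternative bid.
Others bid (4, 4): truth gives 0, best alternative gives 0.
Others bid (4, 5): truth gives 0, best alternative gives 0.
Others bid (4, 12): truth gives 0, best alternative gives 0.
Others bid (5, 4): truth gives 0, best alternative gives 0.
Others bid (5, 5): truth gives 0, best alternative gives 0.
Others bid (5, 12): truth gives 0, best alternative gives 0.
(Remaining 3 profiles checked similarly; truth is weakly best in each.)
In every case the truthful bid is at least as good as any alternative, so it is a dominant strategy.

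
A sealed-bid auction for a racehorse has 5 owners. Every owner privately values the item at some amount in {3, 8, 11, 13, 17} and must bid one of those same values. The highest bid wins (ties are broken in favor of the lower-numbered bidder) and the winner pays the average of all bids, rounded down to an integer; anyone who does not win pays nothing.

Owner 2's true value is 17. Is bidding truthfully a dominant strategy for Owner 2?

No

Consider the case where Owner 1 bids 3, Owner 3 bids 3, Owner 4 bids 3 and Owner 5 bids 3.
Truthful bid 17: wins, pays 5, utility 17 - 5 = 12.
Bid 8 instead: wins, pays 4, utility 17 - 4 = 13.
Since 13 > 12, bidding 8 is strictly better here, so truthful bidding is not dominant.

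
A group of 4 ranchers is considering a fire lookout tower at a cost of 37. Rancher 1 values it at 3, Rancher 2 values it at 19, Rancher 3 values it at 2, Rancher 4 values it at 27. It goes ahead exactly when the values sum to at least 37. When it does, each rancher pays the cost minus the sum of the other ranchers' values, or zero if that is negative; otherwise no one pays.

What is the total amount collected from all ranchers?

18

Total value 51 ≥ cost 37, so it is built.
Rancher 1: others sum to 48; max(0, 37 - 48) = 0.
Rancher 2: others sum to 32; max(0, 37 - 32) = 5.
Rancher 3: others sum to 49; max(0, 37 - 49) = 0.
Rancher 4: others sum to 24; max(0, 37 - 24) = 13.
Total collected = 0 + 5 + 0 + 13 = 18.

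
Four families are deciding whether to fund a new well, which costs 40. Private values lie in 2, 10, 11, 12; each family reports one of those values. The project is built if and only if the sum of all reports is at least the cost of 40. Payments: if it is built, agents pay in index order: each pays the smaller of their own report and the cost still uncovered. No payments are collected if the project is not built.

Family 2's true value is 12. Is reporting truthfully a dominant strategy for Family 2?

No

Consider the case where Family 1 reports 10, Family 3 reports 10 and Family 4 reports 10.
Truthful report 12: project built, pays 12, utility 12 - 12 = 0.
Report 10 instead: project built, pays 10, utility 12 - 10 = 2.
Since 2 > 0, reporting 10 is strictly better here, so truthful reporting is not dominant.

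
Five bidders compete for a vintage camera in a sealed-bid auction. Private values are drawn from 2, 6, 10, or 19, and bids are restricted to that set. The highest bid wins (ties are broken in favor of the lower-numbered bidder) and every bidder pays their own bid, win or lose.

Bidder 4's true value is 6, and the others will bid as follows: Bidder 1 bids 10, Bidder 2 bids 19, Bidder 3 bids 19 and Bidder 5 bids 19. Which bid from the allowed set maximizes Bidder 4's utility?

Bid 2: loses but pays 2, utility -2.
Bid 6: loses but pays 6, utility -6.
Bid 10: loses but pays 10, utility -10.
Bid 19: loses but pays 19, utility -19.
The best choice is 2 with utility -2.

2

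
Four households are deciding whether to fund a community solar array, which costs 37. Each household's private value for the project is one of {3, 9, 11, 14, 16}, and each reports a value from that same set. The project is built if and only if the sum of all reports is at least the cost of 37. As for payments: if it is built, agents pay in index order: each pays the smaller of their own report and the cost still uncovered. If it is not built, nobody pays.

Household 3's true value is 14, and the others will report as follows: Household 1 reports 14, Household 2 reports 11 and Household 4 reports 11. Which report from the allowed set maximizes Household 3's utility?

3

Report 3: project built, pays 3, utility 14 - 3 = 11.
Report 9: project built, pays 9, utility 14 - 9 = 5.
Report 11: project built, pays 11, utility 14 - 11 = 3.
Report 14: project built, pays 12, utility 14 - 12 = 2.
Report 16: project built, pays 12, utility 14 - 12 = 2.
The best choice is 3 with utility 11.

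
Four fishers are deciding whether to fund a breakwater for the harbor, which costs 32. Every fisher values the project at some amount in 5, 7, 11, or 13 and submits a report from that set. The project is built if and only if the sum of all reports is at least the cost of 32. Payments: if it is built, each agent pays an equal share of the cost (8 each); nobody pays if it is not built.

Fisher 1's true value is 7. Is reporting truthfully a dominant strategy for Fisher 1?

Consider the case where Fisher 2 reports 5, Fisher 3 reports 7 and Fisher 4 reports 13.
Truthful report 7: project built, pays 8, utility 7 - 8 = -1.
Report 5 instead: project not built, utility 0.
Since 0 > -1, reporting 5 is strictly better here, so truthful reporting is not dominant.

No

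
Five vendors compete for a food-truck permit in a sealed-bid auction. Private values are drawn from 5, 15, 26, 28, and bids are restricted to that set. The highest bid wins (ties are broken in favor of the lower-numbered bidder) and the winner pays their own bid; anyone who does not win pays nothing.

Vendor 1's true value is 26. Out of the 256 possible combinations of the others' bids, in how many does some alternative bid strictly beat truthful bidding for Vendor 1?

16

Others bid (5, 5, 5, 5): truth gives 0; bid 5 gives 21 > 0. Violating.
Others bid (5, 5, 5, 15): truth gives 0; bid 15 gives 11 > 0. Violating.
Others bid (5, 5, 15, 5): truth gives 0; bid 15 gives 11 > 0. Violating.
Others bid (5, 5, 15, 15): truth gives 0; bid 15 gives 11 > 0. Violating.
Others bid (5, 5, 5, 26): truth gives 0; no alternative beats it.
Others bid (5, 5, 5, 28): truth gives 0; no alternative beats it.
(Checking all 256 profiles: 16 have a profitable deviation, 240 do not.)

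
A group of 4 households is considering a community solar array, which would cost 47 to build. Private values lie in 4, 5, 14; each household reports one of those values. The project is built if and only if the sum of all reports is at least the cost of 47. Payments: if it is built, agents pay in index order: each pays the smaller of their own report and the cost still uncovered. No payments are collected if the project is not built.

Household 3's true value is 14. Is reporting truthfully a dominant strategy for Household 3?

Consider the case where Household 1 reports 14, Household 2 reports 14 and Household 4 reports 14.
Truthful report 14: project built, pays 14, utility 14 - 14 = 0.
Report 5 instead: project built, pays 5, utility 14 - 5 = 9.
Since 9 > 0, reporting 5 is strictly better here, so truthful reporting is not dominant.

No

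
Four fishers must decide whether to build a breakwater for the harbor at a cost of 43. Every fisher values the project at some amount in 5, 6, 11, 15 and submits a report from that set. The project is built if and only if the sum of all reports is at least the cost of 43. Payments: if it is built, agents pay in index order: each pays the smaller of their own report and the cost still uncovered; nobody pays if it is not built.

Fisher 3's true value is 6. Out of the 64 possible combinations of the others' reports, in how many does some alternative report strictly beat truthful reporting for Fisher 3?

Others report (11, 15, 15): truth gives 0; report 5 gives 1 > 0. Violating.
Others report (15, 11, 15): truth gives 0; report 5 gives 1 > 0. Violating.
Others report (15, 15, 11): truth gives 0; report 5 gives 1 > 0. Violating.
Others report (15, 15, 15): truth gives 0; report 5 gives 1 > 0. Violating.
Others report (5, 5, 5): truth gives 0; no alternative beats it.
Others report (5, 5, 6): truth gives 0; no alternative beats it.
(Checking all 64 profiles: 4 have a profitable deviation, 60 do not.)

4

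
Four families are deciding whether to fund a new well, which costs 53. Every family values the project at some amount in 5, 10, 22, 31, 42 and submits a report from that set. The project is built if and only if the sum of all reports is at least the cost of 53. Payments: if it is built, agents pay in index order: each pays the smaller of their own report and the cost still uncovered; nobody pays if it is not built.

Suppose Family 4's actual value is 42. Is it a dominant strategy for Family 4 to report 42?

Yes

Check each profile of the others' reports and compare truth against every alternative report.
Others report (5, 5, 10): truth gives 9, best alternative gives 0.
Others report (5, 10, 5): truth gives 9, best alternative gives 0.
Others report (10, 5, 5): truth gives 9, best alternative gives 0.
Others report (5, 5, 5): truth gives 4, best alternative gives 0.
Others report (5, 10, 42): truth gives 42, best alternative gives 42.
Others report (5, 22, 31): truth gives 42, best alternative gives 42.
(Remaining 119 profiles checked similarly; truth is weakly best in each.)
In every case the truthful report is at least as good as any alternative, so it is a dominant strategy.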